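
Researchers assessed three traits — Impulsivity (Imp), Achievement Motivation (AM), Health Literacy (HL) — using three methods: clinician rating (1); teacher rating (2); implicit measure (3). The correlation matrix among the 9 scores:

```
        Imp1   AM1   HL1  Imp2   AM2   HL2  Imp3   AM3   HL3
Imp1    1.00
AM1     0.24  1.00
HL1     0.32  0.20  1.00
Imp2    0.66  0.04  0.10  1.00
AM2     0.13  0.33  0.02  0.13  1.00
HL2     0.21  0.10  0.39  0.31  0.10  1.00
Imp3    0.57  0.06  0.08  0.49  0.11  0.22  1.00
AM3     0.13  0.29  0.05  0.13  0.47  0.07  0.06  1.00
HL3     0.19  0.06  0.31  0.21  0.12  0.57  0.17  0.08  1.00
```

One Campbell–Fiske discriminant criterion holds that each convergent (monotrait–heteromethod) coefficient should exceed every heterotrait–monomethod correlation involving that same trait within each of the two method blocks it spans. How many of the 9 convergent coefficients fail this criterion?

1

Each convergent coefficient versus the relevant comparison correlations:
Imp (methods 1·2): 0.66 vs {0.24, 0.13, 0.32, 0.31} → pass.
Imp (methods 1·3): 0.57 vs {0.24, 0.06, 0.32, 0.17} → pass.
Imp (methods 2·3): 0.49 vs {0.13, 0.06, 0.31, 0.17} → pass.
AM (methods 1·2): 0.33 vs {0.24, 0.13, 0.20, 0.10} → pass.
AM (methods 1·3): 0.29 vs {0.24, 0.06, 0.20, 0.08} → pass.
AM (methods 2·3): 0.47 vs {0.13, 0.06, 0.10, 0.08} → pass.
HL (methods 1·2): 0.39 vs {0.32, 0.31, 0.20, 0.10} → pass.
HL (methods 1·3): 0.31 vs {0.32, 0.17, 0.20, 0.08} → fail.
HL (methods 2·3): 0.57 vs {0.31, 0.17, 0.10, 0.08} → pass.
1 of 9 fail.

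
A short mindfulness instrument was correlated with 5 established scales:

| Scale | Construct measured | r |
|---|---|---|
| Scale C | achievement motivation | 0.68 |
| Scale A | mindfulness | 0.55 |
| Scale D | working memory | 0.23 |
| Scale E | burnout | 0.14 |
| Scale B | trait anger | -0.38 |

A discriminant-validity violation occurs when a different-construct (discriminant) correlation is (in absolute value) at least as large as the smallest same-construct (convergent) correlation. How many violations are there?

Convergent (same construct = mindfulness): Scale A.
Smallest convergent = 0.55. Discriminant |r|: 0.68, 0.23, 0.14, 0.38; count ≥ 0.55 → 1.

1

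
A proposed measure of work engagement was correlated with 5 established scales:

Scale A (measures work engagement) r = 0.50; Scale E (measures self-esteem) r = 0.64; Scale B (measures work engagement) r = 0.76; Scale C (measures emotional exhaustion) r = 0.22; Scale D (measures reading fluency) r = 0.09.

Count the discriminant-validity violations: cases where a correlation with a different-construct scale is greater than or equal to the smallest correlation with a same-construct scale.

1

Convergent (same construct = work engagement): Scale A, Scale B.
Smallest convergent = 0.50. Discriminant values: 0.64, 0.22, 0.09; count ≥ 0.50 → 1.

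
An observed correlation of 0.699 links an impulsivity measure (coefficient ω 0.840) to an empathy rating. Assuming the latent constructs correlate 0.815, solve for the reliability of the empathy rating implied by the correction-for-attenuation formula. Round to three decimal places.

r_true = r_obs / √(r_xx · r_yy) ⇒ 0.815 = 0.699 / √(0.840 · r_yy).
√(0.840 · r_yy) = 0.699 / 0.815 = 0.8577; 0.840 · r_yy = 0.7356; r_yy = 0.7356 / 0.840 ≈ 0.876.

0.876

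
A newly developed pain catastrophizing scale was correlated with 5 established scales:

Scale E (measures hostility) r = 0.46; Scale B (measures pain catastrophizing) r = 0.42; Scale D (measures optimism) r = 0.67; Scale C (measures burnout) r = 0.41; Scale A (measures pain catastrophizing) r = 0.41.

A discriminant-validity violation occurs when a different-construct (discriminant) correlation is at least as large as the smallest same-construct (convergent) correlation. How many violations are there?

3

Convergent (same construct = pain catastrophizing): Scale B, Scale A.
Smallest convergent = 0.41. Discriminant values: 0.46, 0.67, 0.41; count ≥ 0.41 → 3.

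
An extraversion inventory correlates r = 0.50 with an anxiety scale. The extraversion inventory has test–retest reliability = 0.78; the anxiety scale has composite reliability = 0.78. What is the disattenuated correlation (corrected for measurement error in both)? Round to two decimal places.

0.64

r_true = r_obs / √(r_xx · r_yy) = 0.50 / √(0.78 × 0.78) = 0.50 / √0.6084 = 0.50 / 0.7800 ≈ 0.64.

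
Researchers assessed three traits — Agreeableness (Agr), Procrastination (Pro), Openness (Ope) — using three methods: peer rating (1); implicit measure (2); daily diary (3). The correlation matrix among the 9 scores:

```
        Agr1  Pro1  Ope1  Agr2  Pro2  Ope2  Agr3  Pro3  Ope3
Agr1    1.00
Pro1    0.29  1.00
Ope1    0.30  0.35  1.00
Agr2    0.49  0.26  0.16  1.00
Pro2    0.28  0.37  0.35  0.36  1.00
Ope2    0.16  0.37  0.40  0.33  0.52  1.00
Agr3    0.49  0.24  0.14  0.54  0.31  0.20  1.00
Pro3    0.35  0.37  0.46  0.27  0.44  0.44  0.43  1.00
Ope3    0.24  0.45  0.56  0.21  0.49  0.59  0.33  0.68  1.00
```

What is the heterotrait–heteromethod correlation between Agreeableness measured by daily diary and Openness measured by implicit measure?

Different traits and methods: r(Agr3, Ope2) = 0.20.

0.20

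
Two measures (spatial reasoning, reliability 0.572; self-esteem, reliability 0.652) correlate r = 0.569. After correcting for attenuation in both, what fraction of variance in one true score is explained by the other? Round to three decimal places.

Disattenuated r = 0.569 / √(0.572 × 0.652) = 0.569 / 0.6107 = 0.9317.
Shared true-score variance = 0.9317² = 0.8681 ≈ 0.868.

0.868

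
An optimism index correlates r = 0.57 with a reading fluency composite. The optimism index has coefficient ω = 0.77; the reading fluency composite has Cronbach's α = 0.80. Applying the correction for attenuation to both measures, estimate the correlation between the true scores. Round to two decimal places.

r_true = r_obs / √(r_xx · r_yy) = 0.57 / √(0.77 × 0.80) = 0.57 / √0.6160 = 0.57 / 0.7849 ≈ 0.73.

0.73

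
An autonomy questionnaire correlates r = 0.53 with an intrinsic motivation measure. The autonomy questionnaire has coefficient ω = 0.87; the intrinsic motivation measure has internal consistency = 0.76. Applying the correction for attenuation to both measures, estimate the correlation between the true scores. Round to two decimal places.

r_true = r_obs / √(r_xx · r_yy) = 0.53 / √(0.87 × 0.76) = 0.53 / √0.6612 = 0.53 / 0.8131 ≈ 0.65.

0.65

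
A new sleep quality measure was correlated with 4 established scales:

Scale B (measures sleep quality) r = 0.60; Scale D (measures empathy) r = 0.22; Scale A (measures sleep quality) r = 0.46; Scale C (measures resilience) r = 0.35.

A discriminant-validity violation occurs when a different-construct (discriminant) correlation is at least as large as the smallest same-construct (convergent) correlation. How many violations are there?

Convergent (same construct = sleep quality): Scale B, Scale A.
Smallest convergent = 0.46. Discriminant values: 0.22, 0.35; count ≥ 0.46 → 0.

0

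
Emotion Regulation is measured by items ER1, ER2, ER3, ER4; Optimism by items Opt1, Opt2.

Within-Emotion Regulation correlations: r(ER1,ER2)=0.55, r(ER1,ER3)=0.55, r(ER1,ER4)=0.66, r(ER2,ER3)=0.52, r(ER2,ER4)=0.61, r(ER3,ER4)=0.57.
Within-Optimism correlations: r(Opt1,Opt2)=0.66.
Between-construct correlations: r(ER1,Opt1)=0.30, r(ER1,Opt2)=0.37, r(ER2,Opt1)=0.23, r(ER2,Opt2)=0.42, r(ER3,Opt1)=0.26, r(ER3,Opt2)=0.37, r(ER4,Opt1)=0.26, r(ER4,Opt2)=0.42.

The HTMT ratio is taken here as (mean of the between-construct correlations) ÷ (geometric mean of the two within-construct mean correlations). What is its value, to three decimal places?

Mean heterotrait r = 2.63/8 = 0.3288.
Mean within-ER = 3.46/6 = 0.5767; mean within-Opt = 0.66/1 = 0.6600.
Geometric mean = √(0.5767 × 0.6600) = 0.6169.
HTMT = 0.3288 / 0.6169 = 0.533.

0.533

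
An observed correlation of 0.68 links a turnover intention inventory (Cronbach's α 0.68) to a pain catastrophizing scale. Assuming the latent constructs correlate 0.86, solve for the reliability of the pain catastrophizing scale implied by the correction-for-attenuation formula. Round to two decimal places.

0.92

r_true = r_obs / √(r_xx · r_yy) ⇒ 0.86 = 0.68 / √(0.68 · r_yy).
√(0.68 · r_yy) = 0.68 / 0.86 = 0.7907; 0.68 · r_yy = 0.6252; r_yy = 0.6252 / 0.68 ≈ 0.92.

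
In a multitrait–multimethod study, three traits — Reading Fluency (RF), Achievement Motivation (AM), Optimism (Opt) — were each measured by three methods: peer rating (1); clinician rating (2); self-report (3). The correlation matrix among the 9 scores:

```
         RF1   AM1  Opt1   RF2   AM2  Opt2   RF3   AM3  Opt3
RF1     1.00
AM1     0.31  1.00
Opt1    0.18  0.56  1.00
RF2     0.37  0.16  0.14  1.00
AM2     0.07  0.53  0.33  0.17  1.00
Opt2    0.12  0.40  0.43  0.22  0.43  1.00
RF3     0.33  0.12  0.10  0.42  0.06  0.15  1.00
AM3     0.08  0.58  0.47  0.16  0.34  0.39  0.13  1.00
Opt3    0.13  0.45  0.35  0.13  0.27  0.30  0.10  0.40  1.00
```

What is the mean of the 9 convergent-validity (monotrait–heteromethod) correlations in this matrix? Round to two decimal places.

Convergent values: 0.37, 0.33, 0.42, 0.53, 0.58, 0.34, 0.43, 0.35, 0.30; mean = 3.65/9 = 0.41.

0.41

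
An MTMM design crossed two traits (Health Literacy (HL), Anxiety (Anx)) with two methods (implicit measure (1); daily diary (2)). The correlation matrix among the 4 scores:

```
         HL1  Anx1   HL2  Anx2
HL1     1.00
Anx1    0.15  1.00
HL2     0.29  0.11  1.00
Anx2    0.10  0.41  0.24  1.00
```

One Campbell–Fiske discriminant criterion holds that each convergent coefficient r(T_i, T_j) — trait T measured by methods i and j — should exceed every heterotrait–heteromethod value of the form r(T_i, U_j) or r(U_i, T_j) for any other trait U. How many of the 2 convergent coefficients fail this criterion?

Checking each validity diagonal entry against its comparison values:
HL (methods 1·2): 0.29 vs {0.10, 0.11} → pass.
Anx (methods 1·2): 0.41 vs {0.11, 0.10} → pass.
0 of 2 fail.

0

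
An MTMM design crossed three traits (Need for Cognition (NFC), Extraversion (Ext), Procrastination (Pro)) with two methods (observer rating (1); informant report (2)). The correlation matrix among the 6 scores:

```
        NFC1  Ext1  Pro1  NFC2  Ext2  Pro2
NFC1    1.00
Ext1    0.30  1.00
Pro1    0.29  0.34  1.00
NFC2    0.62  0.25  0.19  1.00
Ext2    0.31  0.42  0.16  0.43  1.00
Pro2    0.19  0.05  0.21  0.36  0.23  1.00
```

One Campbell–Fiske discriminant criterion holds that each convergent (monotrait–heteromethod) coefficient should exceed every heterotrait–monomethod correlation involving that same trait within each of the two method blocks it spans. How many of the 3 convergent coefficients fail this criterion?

2

Convergent coefficients and their comparison sets:
NFC (methods 1·2): 0.62 vs {0.30, 0.43, 0.29, 0.36} → pass.
Ext (methods 1·2): 0.42 vs {0.30, 0.43, 0.34, 0.23} → fail.
Pro (methods 1·2): 0.21 vs {0.29, 0.36, 0.34, 0.23} → fail.
2 of 3 fail.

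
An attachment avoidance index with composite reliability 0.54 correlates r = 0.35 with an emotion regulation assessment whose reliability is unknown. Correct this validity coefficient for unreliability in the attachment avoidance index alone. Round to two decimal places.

0.48

Single correction: r_c = r_obs / √r_xx = 0.35 / √0.54 = 0.35 / 0.7348 ≈ 0.48.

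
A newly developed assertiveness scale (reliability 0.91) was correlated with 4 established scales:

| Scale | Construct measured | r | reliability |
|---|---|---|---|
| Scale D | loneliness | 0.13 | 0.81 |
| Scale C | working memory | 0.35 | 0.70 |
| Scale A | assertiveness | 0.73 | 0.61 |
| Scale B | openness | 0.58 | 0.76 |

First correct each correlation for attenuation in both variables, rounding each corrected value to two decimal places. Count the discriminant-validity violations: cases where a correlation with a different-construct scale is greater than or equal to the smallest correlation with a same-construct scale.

0

Disattenuated r (r / √(r_scale · r_new)):
  Scale D (disc): 0.13 / √(0.81·0.91) = 0.15
  Scale C (disc): 0.35 / √(0.70·0.91) = 0.44
  Scale A (conv): 0.73 / √(0.61·0.91) = 0.98
  Scale B (disc): 0.58 / √(0.76·0.91) = 0.70
Smallest convergent = 0.98. Discriminant values: 0.15, 0.44, 0.70; count ≥ 0.98 → 0.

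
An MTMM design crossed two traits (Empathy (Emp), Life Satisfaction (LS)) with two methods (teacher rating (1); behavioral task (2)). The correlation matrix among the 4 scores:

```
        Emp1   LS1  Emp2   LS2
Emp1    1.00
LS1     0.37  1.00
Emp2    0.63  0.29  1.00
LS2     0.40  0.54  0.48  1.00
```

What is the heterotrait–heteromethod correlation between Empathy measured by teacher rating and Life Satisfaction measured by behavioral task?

0.40

Different traits and methods: r(Emp1, LS2) = 0.40.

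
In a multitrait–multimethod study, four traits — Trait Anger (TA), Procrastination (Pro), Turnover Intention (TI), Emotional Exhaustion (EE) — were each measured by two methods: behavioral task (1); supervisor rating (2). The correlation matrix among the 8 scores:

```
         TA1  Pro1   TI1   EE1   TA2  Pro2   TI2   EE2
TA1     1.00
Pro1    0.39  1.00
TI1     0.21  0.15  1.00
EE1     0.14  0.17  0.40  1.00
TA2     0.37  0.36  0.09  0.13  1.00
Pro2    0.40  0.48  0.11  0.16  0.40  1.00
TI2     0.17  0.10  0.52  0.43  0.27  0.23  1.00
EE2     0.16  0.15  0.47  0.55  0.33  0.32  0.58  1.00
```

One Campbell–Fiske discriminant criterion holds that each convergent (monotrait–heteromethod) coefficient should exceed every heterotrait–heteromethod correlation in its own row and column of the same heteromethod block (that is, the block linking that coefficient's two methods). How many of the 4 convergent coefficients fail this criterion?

Convergent coefficients and their comparison sets:
TA (methods 1·2): 0.37 vs {0.40, 0.36, 0.17, 0.09, 0.16, 0.13} → fail.
Pro (methods 1·2): 0.48 vs {0.36, 0.40, 0.10, 0.11, 0.15, 0.16} → pass.
TI (methods 1·2): 0.52 vs {0.09, 0.17, 0.11, 0.10, 0.47, 0.43} → pass.
EE (methods 1·2): 0.55 vs {0.13, 0.16, 0.16, 0.15, 0.43, 0.47} → pass.
1 of 4 fail.

1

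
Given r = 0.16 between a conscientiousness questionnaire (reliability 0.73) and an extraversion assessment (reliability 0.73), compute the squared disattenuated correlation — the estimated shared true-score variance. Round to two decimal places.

0.05

Disattenuated r = 0.16 / √(0.73 × 0.73) = 0.16 / 0.7300 = 0.2192.
Shared true-score variance = 0.2192² = 0.0480 ≈ 0.05.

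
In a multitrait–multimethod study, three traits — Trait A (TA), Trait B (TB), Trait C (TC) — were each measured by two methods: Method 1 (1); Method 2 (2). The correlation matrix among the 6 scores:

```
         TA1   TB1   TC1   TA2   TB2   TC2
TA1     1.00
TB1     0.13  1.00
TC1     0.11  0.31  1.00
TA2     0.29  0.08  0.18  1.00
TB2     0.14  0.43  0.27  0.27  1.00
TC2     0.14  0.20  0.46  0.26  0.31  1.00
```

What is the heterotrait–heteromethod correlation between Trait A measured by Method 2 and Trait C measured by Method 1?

0.18

Different traits and methods: r(TA2, TC1) = 0.18.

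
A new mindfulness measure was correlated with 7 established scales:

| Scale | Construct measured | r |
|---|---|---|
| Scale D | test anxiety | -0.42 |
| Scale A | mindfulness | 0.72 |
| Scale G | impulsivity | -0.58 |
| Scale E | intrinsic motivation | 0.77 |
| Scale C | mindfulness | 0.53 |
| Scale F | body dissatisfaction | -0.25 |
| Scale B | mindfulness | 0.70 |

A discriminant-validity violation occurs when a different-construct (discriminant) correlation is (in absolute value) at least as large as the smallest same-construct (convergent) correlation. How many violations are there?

2

Convergent (same construct = mindfulness): Scale A, Scale C, Scale B.
Smallest convergent = 0.53. Discriminant |r|: 0.42, 0.58, 0.77, 0.25; count ≥ 0.53 → 2.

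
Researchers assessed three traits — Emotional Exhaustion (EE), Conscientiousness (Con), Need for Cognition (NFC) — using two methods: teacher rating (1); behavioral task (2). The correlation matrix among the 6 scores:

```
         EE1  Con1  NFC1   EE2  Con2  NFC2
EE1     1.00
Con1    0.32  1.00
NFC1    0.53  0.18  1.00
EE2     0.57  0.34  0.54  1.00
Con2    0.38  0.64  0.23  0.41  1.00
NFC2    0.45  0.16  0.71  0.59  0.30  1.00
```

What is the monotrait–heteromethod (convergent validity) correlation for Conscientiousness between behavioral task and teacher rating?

Same trait (Con), different methods: r(Con2, Con1) = 0.64.

0.64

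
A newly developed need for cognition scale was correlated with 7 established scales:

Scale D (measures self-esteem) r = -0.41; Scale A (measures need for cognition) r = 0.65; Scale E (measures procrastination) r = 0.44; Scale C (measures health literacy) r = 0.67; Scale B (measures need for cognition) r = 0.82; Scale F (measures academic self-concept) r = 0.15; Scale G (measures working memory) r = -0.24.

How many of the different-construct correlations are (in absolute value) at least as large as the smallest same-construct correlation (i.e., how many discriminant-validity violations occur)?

1

Convergent (same construct = need for cognition): Scale A, Scale B.
Smallest convergent = 0.65. Discriminant |r|: 0.41, 0.44, 0.67, 0.15, 0.24; count ≥ 0.65 → 1.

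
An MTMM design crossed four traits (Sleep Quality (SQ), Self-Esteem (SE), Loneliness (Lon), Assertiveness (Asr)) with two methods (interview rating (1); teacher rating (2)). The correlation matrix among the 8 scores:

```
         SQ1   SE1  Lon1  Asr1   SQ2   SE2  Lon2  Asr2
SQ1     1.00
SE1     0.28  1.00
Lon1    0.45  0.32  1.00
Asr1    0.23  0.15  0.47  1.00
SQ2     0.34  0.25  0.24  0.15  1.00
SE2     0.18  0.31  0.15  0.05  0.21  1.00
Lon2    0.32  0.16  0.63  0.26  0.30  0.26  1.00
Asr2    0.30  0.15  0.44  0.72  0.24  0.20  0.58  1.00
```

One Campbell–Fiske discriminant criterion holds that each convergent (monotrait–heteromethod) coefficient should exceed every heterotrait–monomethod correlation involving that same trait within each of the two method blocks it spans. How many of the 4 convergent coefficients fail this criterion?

Checking each validity diagonal entry against its comparison values:
SQ (methods 1·2): 0.34 vs {0.28, 0.21, 0.45, 0.30, 0.23, 0.24} → fail.
SE (methods 1·2): 0.31 vs {0.28, 0.21, 0.32, 0.26, 0.15, 0.20} → fail.
Lon (methods 1·2): 0.63 vs {0.45, 0.30, 0.32, 0.26, 0.47, 0.58} → pass.
Asr (methods 1·2): 0.72 vs {0.23, 0.24, 0.15, 0.20, 0.47, 0.58} → pass.
2 of 4 fail.

2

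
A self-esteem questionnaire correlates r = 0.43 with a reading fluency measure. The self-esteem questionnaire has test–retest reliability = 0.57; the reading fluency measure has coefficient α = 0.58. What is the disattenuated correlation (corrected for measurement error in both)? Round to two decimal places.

0.75

r_true = r_obs / √(r_xx · r_yy) = 0.43 / √(0.57 × 0.58) = 0.43 / √0.3306 = 0.43 / 0.5750 ≈ 0.75.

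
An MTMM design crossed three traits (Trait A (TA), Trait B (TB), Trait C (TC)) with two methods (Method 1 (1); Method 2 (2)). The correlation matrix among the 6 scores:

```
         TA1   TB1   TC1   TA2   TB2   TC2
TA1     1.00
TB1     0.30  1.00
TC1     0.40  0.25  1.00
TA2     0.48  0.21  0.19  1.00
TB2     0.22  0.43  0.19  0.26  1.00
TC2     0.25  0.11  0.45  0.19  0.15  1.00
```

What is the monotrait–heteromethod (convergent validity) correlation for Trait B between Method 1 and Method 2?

Same trait (TB), different methods: r(TB1, TB2) = 0.43.

0.43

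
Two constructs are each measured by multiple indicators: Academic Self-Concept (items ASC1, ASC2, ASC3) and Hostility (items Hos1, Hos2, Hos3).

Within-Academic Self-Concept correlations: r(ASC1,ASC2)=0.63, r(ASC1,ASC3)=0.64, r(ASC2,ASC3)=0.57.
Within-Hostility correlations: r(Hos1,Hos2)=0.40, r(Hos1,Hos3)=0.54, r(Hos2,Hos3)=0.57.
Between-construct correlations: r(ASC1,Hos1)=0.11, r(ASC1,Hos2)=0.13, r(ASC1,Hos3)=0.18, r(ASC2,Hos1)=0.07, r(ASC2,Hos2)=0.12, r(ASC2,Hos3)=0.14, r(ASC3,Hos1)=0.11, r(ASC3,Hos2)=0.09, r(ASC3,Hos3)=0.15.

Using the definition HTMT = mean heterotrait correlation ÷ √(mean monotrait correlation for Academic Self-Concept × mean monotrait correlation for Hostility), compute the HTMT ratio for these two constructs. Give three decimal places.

Mean heterotrait r = 1.10/9 = 0.1222.
Mean within-ASC = 1.84/3 = 0.6133; mean within-Hos = 1.51/3 = 0.5033.
Geometric mean = √(0.6133 × 0.5033) = 0.5556.
HTMT = 0.1222 / 0.5556 = 0.220.

0.220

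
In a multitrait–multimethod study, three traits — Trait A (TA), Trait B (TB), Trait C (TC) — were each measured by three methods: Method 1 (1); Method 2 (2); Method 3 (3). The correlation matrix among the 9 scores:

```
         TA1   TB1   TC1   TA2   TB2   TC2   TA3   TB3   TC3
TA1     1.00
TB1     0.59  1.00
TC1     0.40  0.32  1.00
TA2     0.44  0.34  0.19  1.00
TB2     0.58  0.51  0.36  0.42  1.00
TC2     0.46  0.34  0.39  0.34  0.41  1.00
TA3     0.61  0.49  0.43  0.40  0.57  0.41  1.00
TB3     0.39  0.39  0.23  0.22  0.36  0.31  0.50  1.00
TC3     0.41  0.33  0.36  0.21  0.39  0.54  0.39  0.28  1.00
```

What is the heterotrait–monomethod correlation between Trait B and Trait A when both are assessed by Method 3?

Different traits, same method: r(TB3, TA3) = 0.50.

0.50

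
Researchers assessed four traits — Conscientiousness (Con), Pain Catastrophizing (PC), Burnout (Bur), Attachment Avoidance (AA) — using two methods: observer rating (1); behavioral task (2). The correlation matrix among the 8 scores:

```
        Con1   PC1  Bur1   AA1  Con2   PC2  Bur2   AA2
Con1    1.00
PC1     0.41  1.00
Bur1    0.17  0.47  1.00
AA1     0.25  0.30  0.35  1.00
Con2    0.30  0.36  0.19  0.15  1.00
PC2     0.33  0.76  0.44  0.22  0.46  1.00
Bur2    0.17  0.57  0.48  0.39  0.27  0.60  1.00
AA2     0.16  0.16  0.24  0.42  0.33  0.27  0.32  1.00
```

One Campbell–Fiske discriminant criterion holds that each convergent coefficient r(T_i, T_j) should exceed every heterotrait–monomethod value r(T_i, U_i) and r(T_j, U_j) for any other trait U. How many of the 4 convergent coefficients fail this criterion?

2

Each convergent coefficient versus the relevant comparison correlations:
Con (methods 1·2): 0.30 vs {0.41, 0.46, 0.17, 0.27, 0.25, 0.33} → fail.
PC (methods 1·2): 0.76 vs {0.41, 0.46, 0.47, 0.60, 0.30, 0.27} → pass.
Bur (methods 1·2): 0.48 vs {0.17, 0.27, 0.47, 0.60, 0.35, 0.32} → fail.
AA (methods 1·2): 0.42 vs {0.25, 0.33, 0.30, 0.27, 0.35, 0.32} → pass.
2 of 4 fail.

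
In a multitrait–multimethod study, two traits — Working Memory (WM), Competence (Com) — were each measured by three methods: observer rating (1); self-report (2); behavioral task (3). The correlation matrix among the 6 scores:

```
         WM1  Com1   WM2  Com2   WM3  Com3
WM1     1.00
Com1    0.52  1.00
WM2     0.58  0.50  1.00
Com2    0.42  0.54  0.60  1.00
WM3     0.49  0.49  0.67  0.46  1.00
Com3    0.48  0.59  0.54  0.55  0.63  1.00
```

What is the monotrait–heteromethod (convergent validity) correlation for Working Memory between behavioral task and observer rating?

0.49

Same trait (WM), different methods: r(WM3, WM1) = 0.49.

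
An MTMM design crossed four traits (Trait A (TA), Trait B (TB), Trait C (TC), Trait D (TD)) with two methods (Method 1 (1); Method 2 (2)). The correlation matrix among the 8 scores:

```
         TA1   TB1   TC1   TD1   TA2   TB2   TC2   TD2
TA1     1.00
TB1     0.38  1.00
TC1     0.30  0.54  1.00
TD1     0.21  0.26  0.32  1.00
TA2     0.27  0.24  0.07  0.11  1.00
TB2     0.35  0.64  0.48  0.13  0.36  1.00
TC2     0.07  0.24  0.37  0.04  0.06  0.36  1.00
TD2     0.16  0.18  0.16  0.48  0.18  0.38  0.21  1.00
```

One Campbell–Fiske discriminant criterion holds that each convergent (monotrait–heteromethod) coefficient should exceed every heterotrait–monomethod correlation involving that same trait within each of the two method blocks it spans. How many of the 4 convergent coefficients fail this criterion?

Checking each validity diagonal entry against its comparison values:
TA (methods 1·2): 0.27 vs {0.38, 0.36, 0.30, 0.06, 0.21, 0.18} → fail.
TB (methods 1·2): 0.64 vs {0.38, 0.36, 0.54, 0.36, 0.26, 0.38} → pass.
TC (methods 1·2): 0.37 vs {0.30, 0.06, 0.54, 0.36, 0.32, 0.21} → fail.
TD (methods 1·2): 0.48 vs {0.21, 0.18, 0.26, 0.38, 0.32, 0.21} → pass.
2 of 4 fail.

2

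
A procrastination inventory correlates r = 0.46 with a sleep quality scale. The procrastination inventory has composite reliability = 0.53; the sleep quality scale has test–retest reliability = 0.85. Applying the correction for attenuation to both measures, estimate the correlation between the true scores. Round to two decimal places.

0.69

r_true = r_obs / √(r_xx · r_yy) = 0.46 / √(0.53 × 0.85) = 0.46 / √0.4505 = 0.46 / 0.6712 ≈ 0.69.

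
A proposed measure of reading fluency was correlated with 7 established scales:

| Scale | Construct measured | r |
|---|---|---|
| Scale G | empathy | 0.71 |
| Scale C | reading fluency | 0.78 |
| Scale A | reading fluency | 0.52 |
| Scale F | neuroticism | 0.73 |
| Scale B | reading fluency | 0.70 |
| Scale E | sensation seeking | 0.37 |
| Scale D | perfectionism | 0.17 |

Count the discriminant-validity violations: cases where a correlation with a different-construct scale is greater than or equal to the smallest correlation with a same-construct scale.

Convergent (same construct = reading fluency): Scale C, Scale A, Scale B.
Smallest convergent = 0.52. Discriminant values: 0.71, 0.73, 0.37, 0.17; count ≥ 0.52 → 2.

2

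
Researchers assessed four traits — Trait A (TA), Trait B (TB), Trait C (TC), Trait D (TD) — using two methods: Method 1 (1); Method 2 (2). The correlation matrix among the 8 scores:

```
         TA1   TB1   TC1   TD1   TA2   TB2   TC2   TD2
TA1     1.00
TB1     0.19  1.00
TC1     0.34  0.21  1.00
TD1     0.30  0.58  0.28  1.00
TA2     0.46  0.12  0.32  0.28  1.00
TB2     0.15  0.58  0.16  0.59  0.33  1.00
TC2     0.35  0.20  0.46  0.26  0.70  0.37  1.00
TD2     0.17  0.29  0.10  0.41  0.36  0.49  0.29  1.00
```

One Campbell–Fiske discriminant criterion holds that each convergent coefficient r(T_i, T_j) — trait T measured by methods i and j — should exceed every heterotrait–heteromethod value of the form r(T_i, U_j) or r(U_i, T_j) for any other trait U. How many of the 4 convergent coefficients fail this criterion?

Checking each validity diagonal entry against its comparison values:
TA (methods 1·2): 0.46 vs {0.15, 0.12, 0.35, 0.32, 0.17, 0.28} → pass.
TB (methods 1·2): 0.58 vs {0.12, 0.15, 0.20, 0.16, 0.29, 0.59} → fail.
TC (methods 1·2): 0.46 vs {0.32, 0.35, 0.16, 0.20, 0.10, 0.26} → pass.
TD (methods 1·2): 0.41 vs {0.28, 0.17, 0.59, 0.29, 0.26, 0.10} → fail.
2 of 4 fail.

2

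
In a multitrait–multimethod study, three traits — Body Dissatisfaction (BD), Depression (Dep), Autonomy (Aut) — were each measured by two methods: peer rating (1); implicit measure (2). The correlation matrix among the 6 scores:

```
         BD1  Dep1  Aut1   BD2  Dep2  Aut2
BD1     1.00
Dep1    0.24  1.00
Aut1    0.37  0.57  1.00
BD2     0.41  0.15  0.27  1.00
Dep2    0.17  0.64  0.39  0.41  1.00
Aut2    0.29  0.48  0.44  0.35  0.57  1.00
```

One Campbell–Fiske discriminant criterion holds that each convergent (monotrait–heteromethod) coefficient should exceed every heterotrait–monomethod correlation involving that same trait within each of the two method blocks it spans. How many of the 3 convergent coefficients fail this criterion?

Checking each validity diagonal entry against its comparison values:
BD (methods 1·2): 0.41 vs {0.24, 0.41, 0.37, 0.35} → fail.
Dep (methods 1·2): 0.64 vs {0.24, 0.41, 0.57, 0.57} → pass.
Aut (methods 1·2): 0.44 vs {0.37, 0.35, 0.57, 0.57} → fail.
2 of 3 fail.

2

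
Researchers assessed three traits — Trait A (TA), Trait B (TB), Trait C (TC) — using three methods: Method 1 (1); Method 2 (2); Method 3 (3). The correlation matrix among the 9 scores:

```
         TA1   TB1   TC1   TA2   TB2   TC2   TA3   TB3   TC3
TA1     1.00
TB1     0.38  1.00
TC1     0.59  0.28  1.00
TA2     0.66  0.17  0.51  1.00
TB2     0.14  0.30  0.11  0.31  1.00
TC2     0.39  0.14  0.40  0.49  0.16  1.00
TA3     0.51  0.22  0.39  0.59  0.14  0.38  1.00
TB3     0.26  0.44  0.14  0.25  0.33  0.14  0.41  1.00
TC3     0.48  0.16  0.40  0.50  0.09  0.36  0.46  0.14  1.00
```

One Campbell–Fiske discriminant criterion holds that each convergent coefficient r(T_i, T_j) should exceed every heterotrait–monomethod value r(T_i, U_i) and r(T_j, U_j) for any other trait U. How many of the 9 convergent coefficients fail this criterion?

Checking each validity diagonal entry against its comparison values:
TA (methods 1·2): 0.66 vs {0.38, 0.31, 0.59, 0.49} → pass.
TA (methods 1·3): 0.51 vs {0.38, 0.41, 0.59, 0.46} → fail.
TA (methods 2·3): 0.59 vs {0.31, 0.41, 0.49, 0.46} → pass.
TB (methods 1·2): 0.30 vs {0.38, 0.31, 0.28, 0.16} → fail.
TB (methods 1·3): 0.44 vs {0.38, 0.41, 0.28, 0.14} → pass.
TB (methods 2·3): 0.33 vs {0.31, 0.41, 0.16, 0.14} → fail.
TC (methods 1·2): 0.40 vs {0.59, 0.49, 0.28, 0.16} → fail.
TC (methods 1·3): 0.40 vs {0.59, 0.46, 0.28, 0.14} → fail.
TC (methods 2·3): 0.36 vs {0.49, 0.46, 0.16, 0.14} → fail.
6 of 9 fail.

6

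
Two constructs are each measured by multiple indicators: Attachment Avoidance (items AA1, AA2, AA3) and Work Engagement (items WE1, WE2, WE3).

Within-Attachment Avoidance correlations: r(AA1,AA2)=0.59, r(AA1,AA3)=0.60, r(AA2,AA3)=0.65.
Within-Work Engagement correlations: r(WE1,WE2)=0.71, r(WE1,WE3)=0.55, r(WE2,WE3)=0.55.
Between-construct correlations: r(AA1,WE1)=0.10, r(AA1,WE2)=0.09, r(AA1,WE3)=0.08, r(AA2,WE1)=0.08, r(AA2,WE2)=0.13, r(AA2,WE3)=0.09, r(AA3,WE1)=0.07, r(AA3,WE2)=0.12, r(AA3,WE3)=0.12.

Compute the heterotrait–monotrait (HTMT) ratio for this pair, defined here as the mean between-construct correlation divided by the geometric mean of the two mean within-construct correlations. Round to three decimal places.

0.161

Mean between = 0.88/9 = 0.0978.
Mean within-AA = 1.84/3 = 0.6133; mean within-WE = 1.81/3 = 0.6033.
Geometric mean = √(0.6133 × 0.6033) = 0.6083.
HTMT = 0.0978 / 0.6083 = 0.161.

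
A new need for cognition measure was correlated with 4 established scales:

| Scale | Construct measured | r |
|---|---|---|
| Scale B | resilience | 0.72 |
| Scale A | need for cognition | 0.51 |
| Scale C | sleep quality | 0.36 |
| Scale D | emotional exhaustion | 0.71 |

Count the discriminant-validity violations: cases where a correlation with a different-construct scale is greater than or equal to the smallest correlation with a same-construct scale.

2

Convergent (same construct = need for cognition): Scale A.
Smallest convergent = 0.51. Discriminant values: 0.72, 0.36, 0.71; count ≥ 0.51 → 2.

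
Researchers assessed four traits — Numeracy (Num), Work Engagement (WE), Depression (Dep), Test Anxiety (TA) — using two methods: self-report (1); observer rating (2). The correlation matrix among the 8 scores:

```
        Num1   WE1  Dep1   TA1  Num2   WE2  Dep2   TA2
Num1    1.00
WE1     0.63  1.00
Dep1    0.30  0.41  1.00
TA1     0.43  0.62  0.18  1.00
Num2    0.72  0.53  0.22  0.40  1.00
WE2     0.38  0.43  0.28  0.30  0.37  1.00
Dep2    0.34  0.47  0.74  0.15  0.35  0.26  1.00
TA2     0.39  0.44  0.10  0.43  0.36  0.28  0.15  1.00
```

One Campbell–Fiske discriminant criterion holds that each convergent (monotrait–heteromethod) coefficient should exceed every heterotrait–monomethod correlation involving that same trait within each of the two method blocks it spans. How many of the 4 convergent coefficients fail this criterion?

Checking each validity diagonal entry against its comparison values:
Num (methods 1·2): 0.72 vs {0.63, 0.37, 0.30, 0.35, 0.43, 0.36} → pass.
WE (methods 1·2): 0.43 vs {0.63, 0.37, 0.41, 0.26, 0.62, 0.28} → fail.
Dep (methods 1·2): 0.74 vs {0.30, 0.35, 0.41, 0.26, 0.18, 0.15} → pass.
TA (methods 1·2): 0.43 vs {0.43, 0.36, 0.62, 0.28, 0.18, 0.15} → fail.
2 of 4 fail.

2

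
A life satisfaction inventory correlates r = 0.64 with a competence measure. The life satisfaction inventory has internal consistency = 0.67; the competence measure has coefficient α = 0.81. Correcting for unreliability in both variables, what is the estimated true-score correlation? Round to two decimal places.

0.87

r_true = r_obs / √(r_xx · r_yy) = 0.64 / √(0.67 × 0.81) = 0.64 / √0.5427 = 0.64 / 0.7367 ≈ 0.87.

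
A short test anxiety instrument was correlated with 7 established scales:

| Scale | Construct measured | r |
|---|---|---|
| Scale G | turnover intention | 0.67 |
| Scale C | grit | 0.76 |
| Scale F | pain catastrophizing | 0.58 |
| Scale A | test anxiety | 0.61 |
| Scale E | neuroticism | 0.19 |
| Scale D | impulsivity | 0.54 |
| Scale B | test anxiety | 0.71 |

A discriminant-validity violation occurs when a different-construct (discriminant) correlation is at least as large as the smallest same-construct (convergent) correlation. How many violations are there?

Convergent (same construct = test anxiety): Scale A, Scale B.
Smallest convergent = 0.61. Discriminant values: 0.67, 0.76, 0.58, 0.19, 0.54; count ≥ 0.61 → 2.

2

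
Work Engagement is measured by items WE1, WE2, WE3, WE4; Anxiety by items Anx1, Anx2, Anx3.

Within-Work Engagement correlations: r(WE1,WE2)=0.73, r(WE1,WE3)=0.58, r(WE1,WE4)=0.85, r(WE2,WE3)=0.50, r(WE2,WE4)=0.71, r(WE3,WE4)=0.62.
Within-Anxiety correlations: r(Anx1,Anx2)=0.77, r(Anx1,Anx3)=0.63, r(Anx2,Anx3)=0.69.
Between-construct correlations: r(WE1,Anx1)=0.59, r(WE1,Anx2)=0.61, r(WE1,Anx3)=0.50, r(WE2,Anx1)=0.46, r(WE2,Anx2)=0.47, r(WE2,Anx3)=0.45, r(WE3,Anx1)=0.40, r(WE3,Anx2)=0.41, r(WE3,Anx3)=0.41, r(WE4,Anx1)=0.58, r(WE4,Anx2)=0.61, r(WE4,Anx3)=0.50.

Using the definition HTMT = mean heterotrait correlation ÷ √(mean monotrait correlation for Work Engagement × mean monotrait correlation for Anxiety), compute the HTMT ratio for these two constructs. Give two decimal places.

0.73

Mean heterotrait r = 5.99/12 = 0.4992.
Mean within-WE = 3.99/6 = 0.6650; mean within-Anx = 2.09/3 = 0.6967.
Geometric mean = √(0.6650 × 0.6967) = 0.6807.
HTMT = 0.4992 / 0.6807 = 0.73.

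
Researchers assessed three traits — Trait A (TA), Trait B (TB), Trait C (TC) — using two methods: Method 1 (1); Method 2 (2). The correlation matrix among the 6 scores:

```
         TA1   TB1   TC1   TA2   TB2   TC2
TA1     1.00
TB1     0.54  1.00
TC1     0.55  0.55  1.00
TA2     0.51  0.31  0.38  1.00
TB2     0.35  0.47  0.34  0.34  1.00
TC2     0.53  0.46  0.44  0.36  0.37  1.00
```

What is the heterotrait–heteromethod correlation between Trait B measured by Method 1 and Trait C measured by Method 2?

0.46

Different traits and methods: r(TB1, TC2) = 0.46.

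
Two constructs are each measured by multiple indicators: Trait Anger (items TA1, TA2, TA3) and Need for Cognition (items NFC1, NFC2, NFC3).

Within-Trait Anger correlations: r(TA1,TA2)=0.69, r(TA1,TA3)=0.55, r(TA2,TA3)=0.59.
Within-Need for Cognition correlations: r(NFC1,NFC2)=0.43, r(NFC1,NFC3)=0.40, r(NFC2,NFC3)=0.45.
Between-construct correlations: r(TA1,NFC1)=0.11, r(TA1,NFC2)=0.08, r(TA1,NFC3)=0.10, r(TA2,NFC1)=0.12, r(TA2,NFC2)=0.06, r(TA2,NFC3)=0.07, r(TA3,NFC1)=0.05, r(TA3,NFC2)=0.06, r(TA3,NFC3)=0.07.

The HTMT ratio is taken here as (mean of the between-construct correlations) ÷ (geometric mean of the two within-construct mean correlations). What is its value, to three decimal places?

0.157

Between-construct mean = 0.72/9 = 0.0800.
Mean within-TA = 1.83/3 = 0.6100; mean within-NFC = 1.28/3 = 0.4267.
Geometric mean = √(0.6100 × 0.4267) = 0.5102.
HTMT = 0.0800 / 0.5102 = 0.157.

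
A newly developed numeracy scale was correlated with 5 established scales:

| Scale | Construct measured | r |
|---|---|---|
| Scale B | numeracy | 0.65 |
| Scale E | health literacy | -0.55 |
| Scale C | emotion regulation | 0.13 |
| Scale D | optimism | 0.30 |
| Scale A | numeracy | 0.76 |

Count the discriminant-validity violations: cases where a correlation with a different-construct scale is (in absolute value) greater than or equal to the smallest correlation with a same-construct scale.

0

Convergent (same construct = numeracy): Scale B, Scale A.
Smallest convergent = 0.65. Discriminant |r|: 0.55, 0.13, 0.30; count ≥ 0.65 → 0.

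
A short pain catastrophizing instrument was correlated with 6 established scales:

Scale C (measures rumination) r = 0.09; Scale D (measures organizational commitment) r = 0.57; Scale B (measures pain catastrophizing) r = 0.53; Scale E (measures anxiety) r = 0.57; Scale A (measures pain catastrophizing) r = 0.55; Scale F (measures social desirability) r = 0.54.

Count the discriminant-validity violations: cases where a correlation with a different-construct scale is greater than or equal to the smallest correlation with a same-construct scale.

3

Convergent (same construct = pain catastrophizing): Scale B, Scale A.
Smallest convergent = 0.53. Discriminant values: 0.09, 0.57, 0.57, 0.54; count ≥ 0.53 → 3.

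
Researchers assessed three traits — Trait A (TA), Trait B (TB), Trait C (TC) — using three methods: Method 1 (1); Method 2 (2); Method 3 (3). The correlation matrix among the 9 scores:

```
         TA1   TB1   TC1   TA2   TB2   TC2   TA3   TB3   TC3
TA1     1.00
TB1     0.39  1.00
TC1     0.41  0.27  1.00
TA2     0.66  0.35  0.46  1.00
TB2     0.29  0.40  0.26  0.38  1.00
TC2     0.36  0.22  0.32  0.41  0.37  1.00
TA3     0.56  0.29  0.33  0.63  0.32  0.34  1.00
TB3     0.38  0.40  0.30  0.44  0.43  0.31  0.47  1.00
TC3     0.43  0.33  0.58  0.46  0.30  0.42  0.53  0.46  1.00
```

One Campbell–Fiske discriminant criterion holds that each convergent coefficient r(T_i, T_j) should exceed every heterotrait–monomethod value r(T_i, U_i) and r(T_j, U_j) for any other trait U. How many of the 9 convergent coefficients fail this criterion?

4

Convergent coefficients and their comparison sets:
TA (methods 1·2): 0.66 vs {0.39, 0.38, 0.41, 0.41} → pass.
TA (methods 1·3): 0.56 vs {0.39, 0.47, 0.41, 0.53} → pass.
TA (methods 2·3): 0.63 vs {0.38, 0.47, 0.41, 0.53} → pass.
TB (methods 1·2): 0.40 vs {0.39, 0.38, 0.27, 0.37} → pass.
TB (methods 1·3): 0.40 vs {0.39, 0.47, 0.27, 0.46} → fail.
TB (methods 2·3): 0.43 vs {0.38, 0.47, 0.37, 0.46} → fail.
TC (methods 1·2): 0.32 vs {0.41, 0.41, 0.27, 0.37} → fail.
TC (methods 1·3): 0.58 vs {0.41, 0.53, 0.27, 0.46} → pass.
TC (methods 2·3): 0.42 vs {0.41, 0.53, 0.37, 0.46} → fail.
4 of 9 fail.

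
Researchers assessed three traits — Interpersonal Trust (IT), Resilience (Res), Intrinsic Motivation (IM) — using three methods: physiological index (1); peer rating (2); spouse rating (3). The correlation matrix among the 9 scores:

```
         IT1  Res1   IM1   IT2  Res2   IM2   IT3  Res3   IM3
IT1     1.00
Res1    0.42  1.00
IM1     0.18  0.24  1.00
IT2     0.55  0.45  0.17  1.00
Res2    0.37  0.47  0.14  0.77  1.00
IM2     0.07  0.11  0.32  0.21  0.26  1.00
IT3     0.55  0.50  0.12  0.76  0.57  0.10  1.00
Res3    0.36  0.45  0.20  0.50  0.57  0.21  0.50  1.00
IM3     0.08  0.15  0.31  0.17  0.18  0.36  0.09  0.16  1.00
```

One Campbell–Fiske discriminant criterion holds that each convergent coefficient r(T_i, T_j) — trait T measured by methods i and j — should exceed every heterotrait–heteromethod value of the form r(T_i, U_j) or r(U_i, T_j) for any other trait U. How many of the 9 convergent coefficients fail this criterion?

Each convergent coefficient versus the relevant comparison correlations:
IT (methods 1·2): 0.55 vs {0.37, 0.45, 0.07, 0.17} → pass.
IT (methods 1·3): 0.55 vs {0.36, 0.50, 0.08, 0.12} → pass.
IT (methods 2·3): 0.76 vs {0.50, 0.57, 0.17, 0.10} → pass.
Res (methods 1·2): 0.47 vs {0.45, 0.37, 0.11, 0.14} → pass.
Res (methods 1·3): 0.45 vs {0.50, 0.36, 0.15, 0.20} → fail.
Res (methods 2·3): 0.57 vs {0.57, 0.50, 0.18, 0.21} → fail.
IM (methods 1·2): 0.32 vs {0.17, 0.07, 0.14, 0.11} → pass.
IM (methods 1·3): 0.31 vs {0.12, 0.08, 0.20, 0.15} → pass.
IM (methods 2·3): 0.36 vs {0.10, 0.17, 0.21, 0.18} → pass.
2 of 9 fail.

2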